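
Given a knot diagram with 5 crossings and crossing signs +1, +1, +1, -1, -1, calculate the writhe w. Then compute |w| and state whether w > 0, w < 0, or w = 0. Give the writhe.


Step 1: Count positive crossings (+1).
Positive crossings: 3
Step 2: Count negative crossings (-1).
Negative crossings: 2
Step 3: Writhe = (positive) - (negative)
w = 3 - 2 = 1
Step 4: |w| = 1, and w is positive

1


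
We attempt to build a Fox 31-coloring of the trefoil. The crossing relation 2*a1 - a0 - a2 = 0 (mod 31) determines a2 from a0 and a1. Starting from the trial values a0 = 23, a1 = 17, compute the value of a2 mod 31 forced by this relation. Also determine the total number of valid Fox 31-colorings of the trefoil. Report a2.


Step 1: Apply the given crossing relation 2*a1 - a0 - a2 = 0 (mod 31).
  a2 = 2*a1 - a0 mod 31
  a2 = 2*17 - 23 mod 31
  a2 = 34 - 23 mod 31
  a2 = 11 mod 31 = 11
Step 2: The trefoil has determinant 3.
  Number of Fox p-colorings (p prime) is p^2 if p = 3, else p.
  Since 31 does not divide 3, only trivial (constant) colorings exist.
  (So the trial a0 = 23, a1 = 17 with a0 != a1 does NOT extend to a valid coloring of the whole trefoil: the other two crossing relations require 3*(a1 - a0) = 0 (mod 31), which fails.)
  Total colorings = 31
Step 3: a2 = 11, total Fox 31-colorings = 31

11


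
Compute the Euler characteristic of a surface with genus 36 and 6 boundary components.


chi = 2 - 2g - b
= 2 - 2*36 - 6
= 2 - 72 - 6 = -76

-76


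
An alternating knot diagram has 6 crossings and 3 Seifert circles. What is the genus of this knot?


For alternating knots, g = (c - s + 1)/2.
= (6 - 3 + 1)/2
= 4/2 = 2

2


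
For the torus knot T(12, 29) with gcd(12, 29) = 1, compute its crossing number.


For a torus knot T(p, q) with gcd(p,q)=1,
the crossing number is min(p*(q-1), q*(p-1)).
p*(q-1) = 12*28 = 336
q*(p-1) = 29*11 = 319
min(336, 319) = 319

319


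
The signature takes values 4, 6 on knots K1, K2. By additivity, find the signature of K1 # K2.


The signature is additive under connected sum.
signature(K1 # K2) = (4) + (6)
= 10

10


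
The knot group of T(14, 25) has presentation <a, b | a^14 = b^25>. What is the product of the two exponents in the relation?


The relation is a^14 = b^25.
Product of exponents = 14 * 25
= 350

350


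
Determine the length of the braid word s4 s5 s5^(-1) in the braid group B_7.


The word length counts the number of generators (including inverses).
Listing each generator: s4, s5, s5^(-1)
There are 3 generators in this braid word.

3


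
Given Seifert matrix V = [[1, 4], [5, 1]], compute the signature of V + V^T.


Step 1: V + V^T = [[2, 9], [9, 2]]
Step 2: trace = 4, det = -77
Step 3: Discriminant = 4^2 - 4*(-77) = 324
Step 4: Eigenvalues: 11, -7
Step 5: Signature = (# positive eigenvalues) - (# negative eigenvalues) = 0

0


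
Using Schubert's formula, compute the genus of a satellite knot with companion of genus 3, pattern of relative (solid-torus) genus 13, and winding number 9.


Schubert: g(satellite) = g_rel(pattern) + |winding| * g(companion),
where g_rel(pattern) is the genus of the pattern relative to the solid torus.
= 13 + 9 * 3
= 13 + 27 = 40

40


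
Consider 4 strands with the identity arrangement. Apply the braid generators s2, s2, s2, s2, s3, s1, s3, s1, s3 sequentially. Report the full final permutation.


Starting with identity [1, 2, 3, 4].
Apply generators in sequence:
  After s2: [1, 3, 2, 4]
  After s2: [1, 2, 3, 4]
  After s2: [1, 3, 2, 4]
  After s2: [1, 2, 3, 4]
  After s3: [1, 2, 4, 3]
  After s1: [2, 1, 4, 3]
  After s3: [2, 1, 3, 4]
  After s1: [1, 2, 3, 4]
  After s3: [1, 2, 4, 3]
Final permutation: [1, 2, 4, 3]

[1, 2, 4, 3]


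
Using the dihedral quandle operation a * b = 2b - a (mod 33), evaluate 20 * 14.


20 * 14 = 2*14 - 20 mod 33
= 28 - 20 mod 33
= 8 mod 33 = 8

8


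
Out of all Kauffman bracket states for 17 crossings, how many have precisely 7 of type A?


We choose which 7 of 17 crossings get A-smoothings.
C(17, 7) = 17! / (7! * 10!)
= 19448

19448


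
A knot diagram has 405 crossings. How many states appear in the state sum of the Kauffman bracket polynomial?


Each crossing contributes 2 choices (A-smoothing or B-smoothing).
Total states = 2^405 = 82631996098781074868989413504096379978550585370535152410581099409300723904538918228148651304964410605948901503127919788032

82631996098781074868989413504096379978550585370535152410581099409300723904538918228148651304964410605948901503127919788032


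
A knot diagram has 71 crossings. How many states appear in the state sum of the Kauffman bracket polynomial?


Each crossing contributes 2 choices (A-smoothing or B-smoothing).
Total states = 2^71 = 2361183241434822606848

2361183241434822606848


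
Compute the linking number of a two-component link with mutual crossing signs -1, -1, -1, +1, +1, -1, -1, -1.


Step 1: Count positive crossings: 2
Step 2: Count negative crossings: 6
Step 3: Sum of signs = 2 - 6 = -4
Step 4: Linking number = sum/2 = -4/2 = -2

-2


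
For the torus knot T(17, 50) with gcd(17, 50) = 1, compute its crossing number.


For a torus knot T(p, q) with gcd(p,q)=1,
the crossing number is min(p*(q-1), q*(p-1)).
p*(q-1) = 17*49 = 833
q*(p-1) = 50*16 = 800
min(833, 800) = 800

800


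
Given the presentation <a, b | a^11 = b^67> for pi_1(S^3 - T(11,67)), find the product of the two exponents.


The relation is a^11 = b^67.
Product of exponents = 11 * 67
= 737

737


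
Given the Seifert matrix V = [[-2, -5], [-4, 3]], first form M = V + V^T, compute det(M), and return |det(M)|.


Step 1: Form V + V^T where V = [[-2, -5], [-4, 3]]
  V^T = [[-2, -4], [-5, 3]]
  V + V^T = [[-4, -9], [-9, 6]]
Step 2: det(V + V^T) = (-4)*6 - (-9)*(-9)
  = -24 - 81 = -105
Step 3: Knot determinant = |det(V + V^T)| = |-105| = 105

105


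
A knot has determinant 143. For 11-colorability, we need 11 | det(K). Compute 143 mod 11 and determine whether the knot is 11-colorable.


Step 1: A knot is p-colorable if and only if p divides its determinant.
Step 2: Compute 143 mod 11.
143 = 13 * 11 + 0
Step 3: 143 mod 11 = 0
Step 4: The knot is 11-colorable: yes

0


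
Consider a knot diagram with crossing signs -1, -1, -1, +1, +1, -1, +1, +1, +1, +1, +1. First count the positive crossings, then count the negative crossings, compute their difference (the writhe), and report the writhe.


Step 1: Count positive crossings (+1).
Positive crossings: 7
Step 2: Count negative crossings (-1).
Negative crossings: 4
Step 3: Writhe = (positive) - (negative)
w = 7 - 4 = 3
Step 4: |w| = 3, and w is positive

3


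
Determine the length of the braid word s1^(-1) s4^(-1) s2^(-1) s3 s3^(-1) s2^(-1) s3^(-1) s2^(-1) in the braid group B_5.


The word length counts the number of generators (including inverses).
Listing each generator: s1^(-1), s4^(-1), s2^(-1), s3, s3^(-1), s2^(-1), s3^(-1), s2^(-1)
There are 8 generators in this braid word.

8


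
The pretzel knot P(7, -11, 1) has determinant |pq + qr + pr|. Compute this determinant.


Step 1: Compute pq + qr + pr.
pq = 7*(-11) = -77
qr = (-11)*1 = -11
pr = 7*1 = 7
pq + qr + pr = -77 + (-11) + 7 = -81
Step 2: Take absolute value.
det(P(7,-11,1)) = |-81| = 81

81


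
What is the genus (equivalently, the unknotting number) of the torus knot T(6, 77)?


For a torus knot T(p,q), both the unknotting number and genus equal (p-1)(q-1)/2.
= (6-1)(77-1)/2
= 5*76/2
= 380/2 = 190

190


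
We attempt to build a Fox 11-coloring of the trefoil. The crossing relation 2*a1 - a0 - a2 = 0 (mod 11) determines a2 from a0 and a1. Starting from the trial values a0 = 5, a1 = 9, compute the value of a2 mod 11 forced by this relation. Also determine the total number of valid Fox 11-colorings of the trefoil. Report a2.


Step 1: Apply the given crossing relation 2*a1 - a0 - a2 = 0 (mod 11).
  a2 = 2*a1 - a0 mod 11
  a2 = 2*9 - 5 mod 11
  a2 = 18 - 5 mod 11
  a2 = 13 mod 11 = 2
Step 2: The trefoil has determinant 3.
  Number of Fox p-colorings (p prime) is p^2 if p = 3, else p.
  Since 11 does not divide 3, only trivial (constant) colorings exist.
  (So the trial a0 = 5, a1 = 9 with a0 != a1 does NOT extend to a valid coloring of the whole trefoil: the other two crossing relations require 3*(a1 - a0) = 0 (mod 11), which fails.)
  Total colorings = 11
Step 3: a2 = 2, total Fox 11-colorings = 11

2


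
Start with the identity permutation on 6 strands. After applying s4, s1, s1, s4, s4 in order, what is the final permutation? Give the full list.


Starting with identity [1, 2, 3, 4, 5, 6].
Apply generators in sequence:
  After s4: [1, 2, 3, 5, 4, 6]
  After s1: [2, 1, 3, 5, 4, 6]
  After s1: [1, 2, 3, 5, 4, 6]
  After s4: [1, 2, 3, 4, 5, 6]
  After s4: [1, 2, 3, 5, 4, 6]
Final permutation: [1, 2, 3, 5, 4, 6]

[1, 2, 3, 5, 4, 6]


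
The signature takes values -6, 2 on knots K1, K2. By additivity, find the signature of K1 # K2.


The signature is additive under connected sum.
signature(K1 # K2) = (-6) + (2)
= -4

-4


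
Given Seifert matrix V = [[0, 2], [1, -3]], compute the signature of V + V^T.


Step 1: V + V^T = [[0, 3], [3, -6]]
Step 2: trace = -6, det = -9
Step 3: Discriminant = (-6)^2 - 4*(-9) = 72
Step 4: Eigenvalues: 1.24264, -7.24264
Step 5: Signature = (# positive eigenvalues) - (# negative eigenvalues) = 0

0


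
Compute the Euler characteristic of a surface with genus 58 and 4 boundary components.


chi = 2 - 2g - b
= 2 - 2*58 - 4
= 2 - 116 - 4 = -118

-118


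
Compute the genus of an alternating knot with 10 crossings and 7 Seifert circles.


For alternating knots, g = (c - s + 1)/2.
= (10 - 7 + 1)/2
= 4/2 = 2

2


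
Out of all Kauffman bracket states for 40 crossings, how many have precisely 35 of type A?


We choose which 35 of 40 crossings get A-smoothings.
C(40, 35) = 40! / (35! * 5!)
= 658008

658008


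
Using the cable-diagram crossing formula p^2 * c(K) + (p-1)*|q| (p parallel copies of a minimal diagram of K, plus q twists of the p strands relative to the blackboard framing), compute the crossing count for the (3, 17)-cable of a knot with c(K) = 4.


Step 1: Each of the c(K) crossings of the companion diagram becomes p*p = p^2 crossings among the p parallel strands, and each of the |q| twists s_1 s_2 ... s_(p-1) adds (p-1) crossings.
  Crossings = p^2 * c(K) + (p-1)*|q|
Step 2: = 3^2 * 4 + (3-1)*17
Step 3: = 9*4 + 2*17
Step 4: = 36 + 34 = 70

70


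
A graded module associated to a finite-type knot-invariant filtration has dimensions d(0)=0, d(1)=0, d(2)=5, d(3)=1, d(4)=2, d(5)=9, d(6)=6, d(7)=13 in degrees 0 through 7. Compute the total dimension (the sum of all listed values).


Total dimension = d(0) + d(1) + ... + d(7)
= 0 + 0 + 5 + 1 + 2 + 9 + 6 + 13
= 36

36


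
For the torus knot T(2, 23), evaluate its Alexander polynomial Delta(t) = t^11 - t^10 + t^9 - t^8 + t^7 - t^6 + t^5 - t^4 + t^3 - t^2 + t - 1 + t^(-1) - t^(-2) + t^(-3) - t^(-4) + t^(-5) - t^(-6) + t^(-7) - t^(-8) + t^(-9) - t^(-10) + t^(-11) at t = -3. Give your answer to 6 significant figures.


Substituting t = -3 into Delta(t) = t^11 - t^10 + t^9 - t^8 + t^7 - t^6 + t^5 - t^4 + t^3 - t^2 + t - 1 + t^(-1) - t^(-2) + t^(-3) - t^(-4) + t^(-5) - t^(-6) + t^(-7) - t^(-8) + t^(-9) - t^(-10) + t^(-11):
Term values: (-177147) + (-59049) + (-19683) + (-6561) + (-2187) + (-729) + (-243) + (-81) + (-27) + (-9) + (-3) + (-1) + (-0.333333) + (-0.111111) + (-0.037037) + (-0.0123457) + (-0.00411523) + (-0.00137174) + (-0.000457247) + (-0.000152416) + (-5.08053e-05) + (-1.69351e-05) + (-5.64503e-06)
Sum = -265720.5
Rounded to 6 significant figures: -265720

-265720


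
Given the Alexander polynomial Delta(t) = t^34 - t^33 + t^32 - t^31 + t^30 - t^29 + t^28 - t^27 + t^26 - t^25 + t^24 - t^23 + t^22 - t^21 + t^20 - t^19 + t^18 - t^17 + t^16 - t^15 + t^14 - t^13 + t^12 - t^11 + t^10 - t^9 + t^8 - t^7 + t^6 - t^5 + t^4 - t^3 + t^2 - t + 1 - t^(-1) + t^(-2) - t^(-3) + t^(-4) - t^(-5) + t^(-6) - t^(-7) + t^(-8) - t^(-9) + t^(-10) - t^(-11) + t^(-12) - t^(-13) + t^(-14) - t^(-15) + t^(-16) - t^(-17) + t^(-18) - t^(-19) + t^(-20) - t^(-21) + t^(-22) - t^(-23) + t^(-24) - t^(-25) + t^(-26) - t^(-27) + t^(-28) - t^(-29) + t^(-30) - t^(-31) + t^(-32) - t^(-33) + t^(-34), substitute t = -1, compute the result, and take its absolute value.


Step 1: The polynomial has 69 terms with alternating signs, exponents from 34 down to -34.
Step 2: Substitute t = -1. The i-th term has coefficient (-1)^i and exponent (m-i),
  so its value is (-1)^i * (-1)^(m-i) = (-1)^m = 1 for every i.
Step 3: All 69 terms equal 1, so Delta(-1) = 69 * (1) = 69
Step 4: |Delta(-1)| = 69

69


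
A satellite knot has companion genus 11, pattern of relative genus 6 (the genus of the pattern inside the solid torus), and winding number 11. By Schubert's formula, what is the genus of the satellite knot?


Schubert: g(satellite) = g_rel(pattern) + |winding| * g(companion),
where g_rel(pattern) is the genus of the pattern relative to the solid torus.
= 6 + 11 * 11
= 6 + 121 = 127

127


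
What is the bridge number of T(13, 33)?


The bridge number of T(p,q) is min(p,q).
min(13, 33) = 13

13


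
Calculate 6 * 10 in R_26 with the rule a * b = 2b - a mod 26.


6 * 10 = 2*10 - 6 mod 26
= 20 - 6 mod 26
= 14 mod 26 = 14

14


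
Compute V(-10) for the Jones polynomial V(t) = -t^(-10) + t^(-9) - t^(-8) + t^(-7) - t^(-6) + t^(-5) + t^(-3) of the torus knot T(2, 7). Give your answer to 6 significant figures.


Substituting t = -10 into V(t) = -t^(-10) + t^(-9) - t^(-8) + t^(-7) - t^(-6) + t^(-5) + t^(-3):
  (-)t^(-10) = -1e-10
  (+)t^(-9) = -1e-09
  (-)t^(-8) = -1e-08
  (+)t^(-7) = -1e-07
  (-)t^(-6) = -1e-06
  (+)t^(-5) = -1e-05
  (+)t^(-3) = -0.001
Sum = (-1e-10) + (-1e-09) + (-1e-08) + (-1e-07) + (-1e-06) + (-1e-05) + (-0.001)
= -0.0010111111
Rounded to 6 significant figures: -0.00101111

-0.00101111


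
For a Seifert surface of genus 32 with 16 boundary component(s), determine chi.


chi = 2 - 2g - b
= 2 - 2*32 - 16
= 2 - 64 - 16 = -78

-78


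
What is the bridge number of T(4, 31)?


The bridge number of T(p,q) is min(p,q).
min(4, 31) = 4

4


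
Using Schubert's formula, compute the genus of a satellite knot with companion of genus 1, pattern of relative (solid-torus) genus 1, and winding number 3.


Schubert: g(satellite) = g_rel(pattern) + |winding| * g(companion),
where g_rel(pattern) is the genus of the pattern relative to the solid torus.
= 1 + 3 * 1
= 1 + 3 = 4

4


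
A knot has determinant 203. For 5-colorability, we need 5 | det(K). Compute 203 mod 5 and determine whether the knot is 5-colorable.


Step 1: A knot is p-colorable if and only if p divides its determinant.
Step 2: Compute 203 mod 5.
203 = 40 * 5 + 3
Step 3: 203 mod 5 = 3
Step 4: The knot is 5-colorable: no

3


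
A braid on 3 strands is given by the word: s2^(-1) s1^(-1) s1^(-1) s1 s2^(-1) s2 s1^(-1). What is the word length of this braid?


The word length counts the number of generators (including inverses).
Listing each generator: s2^(-1), s1^(-1), s1^(-1), s1, s2^(-1), s2, s1^(-1)
There are 7 generators in this braid word.

7


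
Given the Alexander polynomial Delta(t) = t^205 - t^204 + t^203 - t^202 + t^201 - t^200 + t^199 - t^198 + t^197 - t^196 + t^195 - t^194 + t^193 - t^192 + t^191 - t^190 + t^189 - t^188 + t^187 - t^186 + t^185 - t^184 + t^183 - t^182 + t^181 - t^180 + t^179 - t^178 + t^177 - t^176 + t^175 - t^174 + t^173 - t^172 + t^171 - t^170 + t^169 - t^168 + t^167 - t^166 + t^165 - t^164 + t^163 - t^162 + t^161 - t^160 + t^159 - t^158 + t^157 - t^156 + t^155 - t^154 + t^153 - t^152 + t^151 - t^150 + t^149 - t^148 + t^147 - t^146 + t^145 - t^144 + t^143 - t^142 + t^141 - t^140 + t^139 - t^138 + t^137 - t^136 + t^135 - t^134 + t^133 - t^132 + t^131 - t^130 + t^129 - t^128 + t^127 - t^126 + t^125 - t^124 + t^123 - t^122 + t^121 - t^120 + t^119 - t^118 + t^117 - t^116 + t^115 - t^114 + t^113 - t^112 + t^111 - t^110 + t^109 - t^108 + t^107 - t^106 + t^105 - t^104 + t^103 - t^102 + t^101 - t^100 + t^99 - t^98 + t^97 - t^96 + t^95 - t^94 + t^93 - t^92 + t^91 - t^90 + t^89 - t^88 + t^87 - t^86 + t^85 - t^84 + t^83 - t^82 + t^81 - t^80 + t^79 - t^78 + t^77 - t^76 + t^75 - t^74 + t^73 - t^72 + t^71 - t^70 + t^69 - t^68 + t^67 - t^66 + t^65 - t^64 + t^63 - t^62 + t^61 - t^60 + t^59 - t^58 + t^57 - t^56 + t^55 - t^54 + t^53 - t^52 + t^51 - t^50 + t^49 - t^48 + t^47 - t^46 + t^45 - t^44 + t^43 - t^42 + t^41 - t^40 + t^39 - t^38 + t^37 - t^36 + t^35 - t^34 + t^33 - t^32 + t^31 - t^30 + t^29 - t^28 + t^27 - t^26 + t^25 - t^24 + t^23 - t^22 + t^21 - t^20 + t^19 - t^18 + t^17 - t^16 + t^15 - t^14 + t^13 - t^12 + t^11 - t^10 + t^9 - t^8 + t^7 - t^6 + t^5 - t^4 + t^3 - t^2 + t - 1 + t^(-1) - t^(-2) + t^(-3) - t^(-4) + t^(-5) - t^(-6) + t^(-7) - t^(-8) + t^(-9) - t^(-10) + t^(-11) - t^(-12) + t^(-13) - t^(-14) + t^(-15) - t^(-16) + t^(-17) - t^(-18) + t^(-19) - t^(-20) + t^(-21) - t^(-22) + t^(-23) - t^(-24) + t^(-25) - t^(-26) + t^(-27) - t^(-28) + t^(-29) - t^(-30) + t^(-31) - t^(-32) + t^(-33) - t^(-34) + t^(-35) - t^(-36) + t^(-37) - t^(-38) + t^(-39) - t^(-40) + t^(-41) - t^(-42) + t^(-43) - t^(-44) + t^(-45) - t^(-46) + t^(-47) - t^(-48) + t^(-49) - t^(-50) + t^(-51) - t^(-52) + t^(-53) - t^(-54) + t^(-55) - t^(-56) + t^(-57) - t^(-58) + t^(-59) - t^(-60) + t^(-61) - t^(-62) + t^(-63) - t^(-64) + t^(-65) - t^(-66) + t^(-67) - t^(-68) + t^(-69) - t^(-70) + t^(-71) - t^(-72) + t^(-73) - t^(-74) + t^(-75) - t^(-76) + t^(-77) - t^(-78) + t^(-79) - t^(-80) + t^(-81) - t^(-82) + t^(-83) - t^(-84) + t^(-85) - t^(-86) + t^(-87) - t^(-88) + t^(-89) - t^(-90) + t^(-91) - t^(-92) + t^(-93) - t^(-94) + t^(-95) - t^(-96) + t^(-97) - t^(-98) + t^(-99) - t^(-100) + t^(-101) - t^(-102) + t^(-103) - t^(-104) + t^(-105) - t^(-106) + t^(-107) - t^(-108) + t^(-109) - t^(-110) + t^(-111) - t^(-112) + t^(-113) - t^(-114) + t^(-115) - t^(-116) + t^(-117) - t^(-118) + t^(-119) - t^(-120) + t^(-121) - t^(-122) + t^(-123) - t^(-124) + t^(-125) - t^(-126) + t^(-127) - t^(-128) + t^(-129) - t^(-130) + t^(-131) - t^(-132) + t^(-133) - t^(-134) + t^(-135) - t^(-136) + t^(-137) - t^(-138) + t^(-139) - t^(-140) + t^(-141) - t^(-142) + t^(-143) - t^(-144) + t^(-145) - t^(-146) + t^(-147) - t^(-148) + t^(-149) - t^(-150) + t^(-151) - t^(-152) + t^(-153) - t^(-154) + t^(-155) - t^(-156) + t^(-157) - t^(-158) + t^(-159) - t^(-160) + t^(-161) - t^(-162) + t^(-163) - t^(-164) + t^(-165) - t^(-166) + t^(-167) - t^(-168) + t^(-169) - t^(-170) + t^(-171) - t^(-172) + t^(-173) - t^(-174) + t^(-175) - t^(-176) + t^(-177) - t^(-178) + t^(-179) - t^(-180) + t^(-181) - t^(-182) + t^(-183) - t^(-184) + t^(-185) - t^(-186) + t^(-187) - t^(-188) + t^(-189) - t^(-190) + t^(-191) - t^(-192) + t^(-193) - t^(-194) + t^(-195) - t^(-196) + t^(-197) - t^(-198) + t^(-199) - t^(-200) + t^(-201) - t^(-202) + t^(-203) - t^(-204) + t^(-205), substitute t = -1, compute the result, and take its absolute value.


Step 1: The polynomial has 411 terms with alternating signs, exponents from 205 down to -205.
Step 2: Substitute t = -1. The i-th term has coefficient (-1)^i and exponent (m-i),
  so its value is (-1)^i * (-1)^(m-i) = (-1)^m = -1 for every i.
Step 3: All 411 terms equal -1, so Delta(-1) = 411 * (-1) = -411
Step 4: |Delta(-1)| = 411

411


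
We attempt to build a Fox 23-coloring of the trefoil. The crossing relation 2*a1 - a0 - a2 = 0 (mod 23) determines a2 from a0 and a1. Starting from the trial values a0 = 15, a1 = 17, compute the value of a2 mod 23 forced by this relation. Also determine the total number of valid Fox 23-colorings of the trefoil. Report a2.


Step 1: Apply the given crossing relation 2*a1 - a0 - a2 = 0 (mod 23).
  a2 = 2*a1 - a0 mod 23
  a2 = 2*17 - 15 mod 23
  a2 = 34 - 15 mod 23
  a2 = 19 mod 23 = 19
Step 2: The trefoil has determinant 3.
  Number of Fox p-colorings (p prime) is p^2 if p = 3, else p.
  Since 23 does not divide 3, only trivial (constant) colorings exist.
  (So the trial a0 = 15, a1 = 17 with a0 != a1 does NOT extend to a valid coloring of the whole trefoil: the other two crossing relations require 3*(a1 - a0) = 0 (mod 23), which fails.)
  Total colorings = 23
Step 3: a2 = 19, total Fox 23-colorings = 23

19


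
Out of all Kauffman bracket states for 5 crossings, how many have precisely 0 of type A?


We choose which 0 of 5 crossings get A-smoothings.
C(5, 0) = 5! / (0! * 5!)
= 1

1


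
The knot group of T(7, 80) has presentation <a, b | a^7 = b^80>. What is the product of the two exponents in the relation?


The relation is a^7 = b^80.
Product of exponents = 7 * 80
= 560

560


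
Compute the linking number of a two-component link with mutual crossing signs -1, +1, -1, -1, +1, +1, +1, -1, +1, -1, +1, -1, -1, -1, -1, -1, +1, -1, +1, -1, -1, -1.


Step 1: Count positive crossings: 8
Step 2: Count negative crossings: 14
Step 3: Sum of signs = 8 - 14 = -6
Step 4: Linking number = sum/2 = -6/2 = -3

-3


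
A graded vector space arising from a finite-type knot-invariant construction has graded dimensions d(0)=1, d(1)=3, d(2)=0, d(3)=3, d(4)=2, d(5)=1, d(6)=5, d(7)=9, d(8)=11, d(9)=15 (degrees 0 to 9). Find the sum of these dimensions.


Total dimension = d(0) + d(1) + ... + d(9)
= 1 + 3 + 0 + 3 + 2 + 1 + 5 + 9 + 11 + 15
= 50

50


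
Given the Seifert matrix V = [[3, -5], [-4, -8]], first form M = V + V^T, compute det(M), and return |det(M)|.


Step 1: Form V + V^T where V = [[3, -5], [-4, -8]]
  V^T = [[3, -4], [-5, -8]]
  V + V^T = [[6, -9], [-9, -16]]
Step 2: det(V + V^T) = 6*(-16) - (-9)*(-9)
  = -96 - 81 = -177
Step 3: Knot determinant = |det(V + V^T)| = |-177| = 177

177


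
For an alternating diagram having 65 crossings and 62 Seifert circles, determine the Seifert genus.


For alternating knots, g = (c - s + 1)/2.
= (65 - 62 + 1)/2
= 4/2 = 2

2


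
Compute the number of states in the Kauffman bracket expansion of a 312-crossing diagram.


Each crossing contributes 2 choices (A-smoothing or B-smoothing).
Total states = 2^312 = 8343699359066055009355553539724812947666814540455674882605631280555545803830627148527195652096

8343699359066055009355553539724812947666814540455674882605631280555545803830627148527195652096


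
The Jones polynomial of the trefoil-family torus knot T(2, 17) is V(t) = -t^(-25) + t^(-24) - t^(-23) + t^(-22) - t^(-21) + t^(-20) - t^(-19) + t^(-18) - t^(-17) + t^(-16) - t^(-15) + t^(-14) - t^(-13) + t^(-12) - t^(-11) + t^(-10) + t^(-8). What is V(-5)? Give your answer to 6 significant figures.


Substituting t = -5 into V(t) = -t^(-25) + t^(-24) - t^(-23) + t^(-22) - t^(-21) + t^(-20) - t^(-19) + t^(-18) - t^(-17) + t^(-16) - t^(-15) + t^(-14) - t^(-13) + t^(-12) - t^(-11) + t^(-10) + t^(-8):
  (-)t^(-25) = 3.35544e-18
  (+)t^(-24) = 1.67772e-17
  (-)t^(-23) = 8.38861e-17
  (+)t^(-22) = 4.1943e-16
  (-)t^(-21) = 2.09715e-15
  (+)t^(-20) = 1.04858e-14
  (-)t^(-19) = 5.24288e-14
  (+)t^(-18) = 2.62144e-13
  (-)t^(-17) = 1.31072e-12
  (+)t^(-16) = 6.5536e-12
  (-)t^(-15) = 3.2768e-11
  (+)t^(-14) = 1.6384e-10
  (-)t^(-13) = 8.192e-10
  (+)t^(-12) = 4.096e-09
  (-)t^(-11) = 2.048e-08
  (+)t^(-10) = 1.024e-07
  (+)t^(-8) = 2.56e-06
Sum = (3.35544e-18) + (1.67772e-17) + (8.38861e-17) + (4.1943e-16) + (2.09715e-15) + (1.04858e-14) + (5.24288e-14) + (2.62144e-13) + (1.31072e-12) + (6.5536e-12) + (3.2768e-11) + (1.6384e-10) + (8.192e-10) + (4.096e-09) + (2.048e-08) + (1.024e-07) + (2.56e-06)
= 2.688e-06
Rounded to 6 significant figures: 2.688e-06

2.688e-06


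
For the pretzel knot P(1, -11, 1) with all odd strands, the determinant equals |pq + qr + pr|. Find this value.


Step 1: Compute pq + qr + pr.
pq = 1*(-11) = -11
qr = (-11)*1 = -11
pr = 1*1 = 1
pq + qr + pr = -11 + (-11) + 1 = -21
Step 2: Take absolute value.
det(P(1,-11,1)) = |-21| = 21

21


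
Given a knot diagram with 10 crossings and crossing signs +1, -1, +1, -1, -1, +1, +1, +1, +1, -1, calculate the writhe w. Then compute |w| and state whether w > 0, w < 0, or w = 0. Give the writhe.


Step 1: Count positive crossings (+1).
Positive crossings: 6
Step 2: Count negative crossings (-1).
Negative crossings: 4
Step 3: Writhe = (positive) - (negative)
w = 6 - 4 = 2
Step 4: |w| = 2, and w is positive

2


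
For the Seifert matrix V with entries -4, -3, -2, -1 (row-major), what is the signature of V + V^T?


Step 1: V + V^T = [[-8, -5], [-5, -2]]
Step 2: trace = -10, det = -9
Step 3: Discriminant = (-10)^2 - 4*(-9) = 136
Step 4: Eigenvalues: 0.830952, -10.831
Step 5: Signature = (# positive eigenvalues) - (# negative eigenvalues) = 0

0


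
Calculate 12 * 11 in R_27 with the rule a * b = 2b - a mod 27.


12 * 11 = 2*11 - 12 mod 27
= 22 - 12 mod 27
= 10 mod 27 = 10

10


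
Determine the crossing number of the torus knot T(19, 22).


For a torus knot T(p, q) with gcd(p,q)=1,
the crossing number is min(p*(q-1), q*(p-1)).
p*(q-1) = 19*21 = 399
q*(p-1) = 22*18 = 396
min(399, 396) = 396

396


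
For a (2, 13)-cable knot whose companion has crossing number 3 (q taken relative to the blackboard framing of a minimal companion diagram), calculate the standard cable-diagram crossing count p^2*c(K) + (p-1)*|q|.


Step 1: Each of the c(K) crossings of the companion diagram becomes p*p = p^2 crossings among the p parallel strands, and each of the |q| twists s_1 s_2 ... s_(p-1) adds (p-1) crossings.
  Crossings = p^2 * c(K) + (p-1)*|q|
Step 2: = 2^2 * 3 + (2-1)*13
Step 3: = 4*3 + 1*13
Step 4: = 12 + 13 = 25

25


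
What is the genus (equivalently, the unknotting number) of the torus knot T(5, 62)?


For a torus knot T(p,q), both the unknotting number and genus equal (p-1)(q-1)/2.
= (5-1)(62-1)/2
= 4*61/2
= 244/2 = 122

122


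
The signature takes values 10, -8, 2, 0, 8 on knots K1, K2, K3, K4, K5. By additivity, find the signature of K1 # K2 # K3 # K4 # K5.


The signature is additive under connected sum.
signature(K1 # K2 # K3 # K4 # K5) = (10) + (-8) + (2) + (0) + (8)
= 12

12


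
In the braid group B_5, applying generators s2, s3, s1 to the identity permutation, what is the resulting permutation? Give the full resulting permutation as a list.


Starting with identity [1, 2, 3, 4, 5].
Apply generators in sequence:
  After s2: [1, 3, 2, 4, 5]
  After s3: [1, 3, 4, 2, 5]
  After s1: [3, 1, 4, 2, 5]
Final permutation: [3, 1, 4, 2, 5]

[3, 1, 4, 2, 5]


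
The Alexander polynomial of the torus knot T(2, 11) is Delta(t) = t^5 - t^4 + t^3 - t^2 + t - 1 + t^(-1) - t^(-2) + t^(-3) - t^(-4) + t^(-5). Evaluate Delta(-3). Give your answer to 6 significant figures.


Substituting t = -3 into Delta(t) = t^5 - t^4 + t^3 - t^2 + t - 1 + t^(-1) - t^(-2) + t^(-3) - t^(-4) + t^(-5):
Term values: (-243) + (-81) + (-27) + (-9) + (-3) + (-1) + (-0.333333) + (-0.111111) + (-0.037037) + (-0.0123457) + (-0.00411523)
Sum = -364.4979424
Rounded to 6 significant figures: -364.498

-364.498


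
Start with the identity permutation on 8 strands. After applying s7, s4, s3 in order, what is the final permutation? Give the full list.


Starting with identity [1, 2, 3, 4, 5, 6, 7, 8].
Apply generators in sequence:
  After s7: [1, 2, 3, 4, 5, 6, 8, 7]
  After s4: [1, 2, 3, 5, 4, 6, 8, 7]
  After s3: [1, 2, 5, 3, 4, 6, 8, 7]
Final permutation: [1, 2, 5, 3, 4, 6, 8, 7]

[1, 2, 5, 3, 4, 6, 8, 7]


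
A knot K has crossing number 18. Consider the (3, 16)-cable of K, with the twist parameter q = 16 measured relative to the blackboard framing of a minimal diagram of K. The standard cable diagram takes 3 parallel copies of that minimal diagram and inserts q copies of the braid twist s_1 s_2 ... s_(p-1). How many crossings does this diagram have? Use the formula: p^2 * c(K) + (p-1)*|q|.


Step 1: Each of the c(K) crossings of the companion diagram becomes p*p = p^2 crossings among the p parallel strands, and each of the |q| twists s_1 s_2 ... s_(p-1) adds (p-1) crossings.
  Crossings = p^2 * c(K) + (p-1)*|q|
Step 2: = 3^2 * 18 + (3-1)*16
Step 3: = 9*18 + 2*16
Step 4: = 162 + 32 = 194

194


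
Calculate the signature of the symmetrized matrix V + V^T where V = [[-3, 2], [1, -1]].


Step 1: V + V^T = [[-6, 3], [3, -2]]
Step 2: trace = -8, det = 3
Step 3: Discriminant = (-8)^2 - 4*3 = 52
Step 4: Eigenvalues: -0.394449, -7.60555
Step 5: Signature = (# positive eigenvalues) - (# negative eigenvalues) = -2

-2


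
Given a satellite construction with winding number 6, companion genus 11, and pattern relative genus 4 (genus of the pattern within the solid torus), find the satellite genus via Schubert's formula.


Schubert: g(satellite) = g_rel(pattern) + |winding| * g(companion),
where g_rel(pattern) is the genus of the pattern relative to the solid torus.
= 4 + 6 * 11
= 4 + 66 = 70

70


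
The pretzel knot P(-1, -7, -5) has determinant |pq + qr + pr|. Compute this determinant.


Step 1: Compute pq + qr + pr.
pq = (-1)*(-7) = 7
qr = (-7)*(-5) = 35
pr = (-1)*(-5) = 5
pq + qr + pr = 7 + 35 + 5 = 47
Step 2: Take absolute value.
det(P(-1,-7,-5)) = |47| = 47

47


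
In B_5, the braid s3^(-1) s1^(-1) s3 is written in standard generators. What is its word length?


The word length counts the number of generators (including inverses).
Listing each generator: s3^(-1), s1^(-1), s3
There are 3 generators in this braid word.

3


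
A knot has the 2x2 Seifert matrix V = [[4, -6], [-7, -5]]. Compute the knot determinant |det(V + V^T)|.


Step 1: Form V + V^T where V = [[4, -6], [-7, -5]]
  V^T = [[4, -7], [-6, -5]]
  V + V^T = [[8, -13], [-13, -10]]
Step 2: det(V + V^T) = 8*(-10) - (-13)*(-13)
  = -80 - 169 = -249
Step 3: Knot determinant = |det(V + V^T)| = |-249| = 249

249


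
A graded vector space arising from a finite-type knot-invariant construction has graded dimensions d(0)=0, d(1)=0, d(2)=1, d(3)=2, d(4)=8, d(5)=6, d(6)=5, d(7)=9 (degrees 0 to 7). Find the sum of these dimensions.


Total dimension = d(0) + d(1) + ... + d(7)
= 0 + 0 + 1 + 2 + 8 + 6 + 5 + 9
= 31

31


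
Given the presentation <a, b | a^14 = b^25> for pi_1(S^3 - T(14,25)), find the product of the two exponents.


The relation is a^14 = b^25.
Product of exponents = 14 * 25
= 350

350


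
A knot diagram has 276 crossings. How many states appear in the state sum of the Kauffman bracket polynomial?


Each crossing contributes 2 choices (A-smoothing or B-smoothing).
Total states = 2^276 = 121416805764108066932466369176469931665150427440758720078238275608681517825325531136

121416805764108066932466369176469931665150427440758720078238275608681517825325531136


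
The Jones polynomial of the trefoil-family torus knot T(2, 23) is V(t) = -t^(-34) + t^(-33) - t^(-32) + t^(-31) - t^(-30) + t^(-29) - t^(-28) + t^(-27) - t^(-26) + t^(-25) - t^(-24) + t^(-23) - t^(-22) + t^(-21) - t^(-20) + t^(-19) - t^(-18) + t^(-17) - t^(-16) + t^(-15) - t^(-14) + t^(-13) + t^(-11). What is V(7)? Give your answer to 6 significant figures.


Substituting t = 7 into V(t) = -t^(-34) + t^(-33) - t^(-32) + t^(-31) - t^(-30) + t^(-29) - t^(-28) + t^(-27) - t^(-26) + t^(-25) - t^(-24) + t^(-23) - t^(-22) + t^(-21) - t^(-20) + t^(-19) - t^(-18) + t^(-17) - t^(-16) + t^(-15) - t^(-14) + t^(-13) + t^(-11):
  (-)t^(-34) = -1.84785e-29
  (+)t^(-33) = 1.29349e-28
  (-)t^(-32) = -9.05446e-28
  (+)t^(-31) = 6.33812e-27
  (-)t^(-30) = -4.43669e-26
  (+)t^(-29) = 3.10568e-25
  (-)t^(-28) = -2.17398e-24
  (+)t^(-27) = 1.52178e-23
  (-)t^(-26) = -1.06525e-22
  (+)t^(-25) = 7.45674e-22
  (-)t^(-24) = -5.21972e-21
  (+)t^(-23) = 3.6538e-20
  (-)t^(-22) = -2.55766e-19
  (+)t^(-21) = 1.79036e-18
  (-)t^(-20) = -1.25325e-17
  (+)t^(-19) = 8.77278e-17
  (-)t^(-18) = -6.14095e-16
  (+)t^(-17) = 4.29866e-15
  (-)t^(-16) = -3.00906e-14
  (+)t^(-15) = 2.10634e-13
  (-)t^(-14) = -1.47444e-12
  (+)t^(-13) = 1.03211e-11
  (+)t^(-11) = 5.05733e-10
Sum = (-1.84785e-29) + (1.29349e-28) + (-9.05446e-28) + (6.33812e-27) + (-4.43669e-26) + (3.10568e-25) + (-2.17398e-24) + (1.52178e-23) + (-1.06525e-22) + (7.45674e-22) + (-5.21972e-21) + (3.6538e-20) + (-2.55766e-19) + (1.79036e-18) + (-1.25325e-17) + (8.77278e-17) + (-6.14095e-16) + (4.29866e-15) + (-3.00906e-14) + (2.10634e-13) + (-1.47444e-12) + (1.03211e-11) + (5.05733e-10)
= 5.147642626e-10
Rounded to 6 significant figures: 5.14764e-10

5.14764e-10


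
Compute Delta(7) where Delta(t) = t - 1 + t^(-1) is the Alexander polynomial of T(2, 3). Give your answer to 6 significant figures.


Substituting t = 7 into Delta(t) = t - 1 + t^(-1):
Term values: (7) + (-1) + (0.142857)
Sum = 6.142857143
Rounded to 6 significant figures: 6.14286

6.14286


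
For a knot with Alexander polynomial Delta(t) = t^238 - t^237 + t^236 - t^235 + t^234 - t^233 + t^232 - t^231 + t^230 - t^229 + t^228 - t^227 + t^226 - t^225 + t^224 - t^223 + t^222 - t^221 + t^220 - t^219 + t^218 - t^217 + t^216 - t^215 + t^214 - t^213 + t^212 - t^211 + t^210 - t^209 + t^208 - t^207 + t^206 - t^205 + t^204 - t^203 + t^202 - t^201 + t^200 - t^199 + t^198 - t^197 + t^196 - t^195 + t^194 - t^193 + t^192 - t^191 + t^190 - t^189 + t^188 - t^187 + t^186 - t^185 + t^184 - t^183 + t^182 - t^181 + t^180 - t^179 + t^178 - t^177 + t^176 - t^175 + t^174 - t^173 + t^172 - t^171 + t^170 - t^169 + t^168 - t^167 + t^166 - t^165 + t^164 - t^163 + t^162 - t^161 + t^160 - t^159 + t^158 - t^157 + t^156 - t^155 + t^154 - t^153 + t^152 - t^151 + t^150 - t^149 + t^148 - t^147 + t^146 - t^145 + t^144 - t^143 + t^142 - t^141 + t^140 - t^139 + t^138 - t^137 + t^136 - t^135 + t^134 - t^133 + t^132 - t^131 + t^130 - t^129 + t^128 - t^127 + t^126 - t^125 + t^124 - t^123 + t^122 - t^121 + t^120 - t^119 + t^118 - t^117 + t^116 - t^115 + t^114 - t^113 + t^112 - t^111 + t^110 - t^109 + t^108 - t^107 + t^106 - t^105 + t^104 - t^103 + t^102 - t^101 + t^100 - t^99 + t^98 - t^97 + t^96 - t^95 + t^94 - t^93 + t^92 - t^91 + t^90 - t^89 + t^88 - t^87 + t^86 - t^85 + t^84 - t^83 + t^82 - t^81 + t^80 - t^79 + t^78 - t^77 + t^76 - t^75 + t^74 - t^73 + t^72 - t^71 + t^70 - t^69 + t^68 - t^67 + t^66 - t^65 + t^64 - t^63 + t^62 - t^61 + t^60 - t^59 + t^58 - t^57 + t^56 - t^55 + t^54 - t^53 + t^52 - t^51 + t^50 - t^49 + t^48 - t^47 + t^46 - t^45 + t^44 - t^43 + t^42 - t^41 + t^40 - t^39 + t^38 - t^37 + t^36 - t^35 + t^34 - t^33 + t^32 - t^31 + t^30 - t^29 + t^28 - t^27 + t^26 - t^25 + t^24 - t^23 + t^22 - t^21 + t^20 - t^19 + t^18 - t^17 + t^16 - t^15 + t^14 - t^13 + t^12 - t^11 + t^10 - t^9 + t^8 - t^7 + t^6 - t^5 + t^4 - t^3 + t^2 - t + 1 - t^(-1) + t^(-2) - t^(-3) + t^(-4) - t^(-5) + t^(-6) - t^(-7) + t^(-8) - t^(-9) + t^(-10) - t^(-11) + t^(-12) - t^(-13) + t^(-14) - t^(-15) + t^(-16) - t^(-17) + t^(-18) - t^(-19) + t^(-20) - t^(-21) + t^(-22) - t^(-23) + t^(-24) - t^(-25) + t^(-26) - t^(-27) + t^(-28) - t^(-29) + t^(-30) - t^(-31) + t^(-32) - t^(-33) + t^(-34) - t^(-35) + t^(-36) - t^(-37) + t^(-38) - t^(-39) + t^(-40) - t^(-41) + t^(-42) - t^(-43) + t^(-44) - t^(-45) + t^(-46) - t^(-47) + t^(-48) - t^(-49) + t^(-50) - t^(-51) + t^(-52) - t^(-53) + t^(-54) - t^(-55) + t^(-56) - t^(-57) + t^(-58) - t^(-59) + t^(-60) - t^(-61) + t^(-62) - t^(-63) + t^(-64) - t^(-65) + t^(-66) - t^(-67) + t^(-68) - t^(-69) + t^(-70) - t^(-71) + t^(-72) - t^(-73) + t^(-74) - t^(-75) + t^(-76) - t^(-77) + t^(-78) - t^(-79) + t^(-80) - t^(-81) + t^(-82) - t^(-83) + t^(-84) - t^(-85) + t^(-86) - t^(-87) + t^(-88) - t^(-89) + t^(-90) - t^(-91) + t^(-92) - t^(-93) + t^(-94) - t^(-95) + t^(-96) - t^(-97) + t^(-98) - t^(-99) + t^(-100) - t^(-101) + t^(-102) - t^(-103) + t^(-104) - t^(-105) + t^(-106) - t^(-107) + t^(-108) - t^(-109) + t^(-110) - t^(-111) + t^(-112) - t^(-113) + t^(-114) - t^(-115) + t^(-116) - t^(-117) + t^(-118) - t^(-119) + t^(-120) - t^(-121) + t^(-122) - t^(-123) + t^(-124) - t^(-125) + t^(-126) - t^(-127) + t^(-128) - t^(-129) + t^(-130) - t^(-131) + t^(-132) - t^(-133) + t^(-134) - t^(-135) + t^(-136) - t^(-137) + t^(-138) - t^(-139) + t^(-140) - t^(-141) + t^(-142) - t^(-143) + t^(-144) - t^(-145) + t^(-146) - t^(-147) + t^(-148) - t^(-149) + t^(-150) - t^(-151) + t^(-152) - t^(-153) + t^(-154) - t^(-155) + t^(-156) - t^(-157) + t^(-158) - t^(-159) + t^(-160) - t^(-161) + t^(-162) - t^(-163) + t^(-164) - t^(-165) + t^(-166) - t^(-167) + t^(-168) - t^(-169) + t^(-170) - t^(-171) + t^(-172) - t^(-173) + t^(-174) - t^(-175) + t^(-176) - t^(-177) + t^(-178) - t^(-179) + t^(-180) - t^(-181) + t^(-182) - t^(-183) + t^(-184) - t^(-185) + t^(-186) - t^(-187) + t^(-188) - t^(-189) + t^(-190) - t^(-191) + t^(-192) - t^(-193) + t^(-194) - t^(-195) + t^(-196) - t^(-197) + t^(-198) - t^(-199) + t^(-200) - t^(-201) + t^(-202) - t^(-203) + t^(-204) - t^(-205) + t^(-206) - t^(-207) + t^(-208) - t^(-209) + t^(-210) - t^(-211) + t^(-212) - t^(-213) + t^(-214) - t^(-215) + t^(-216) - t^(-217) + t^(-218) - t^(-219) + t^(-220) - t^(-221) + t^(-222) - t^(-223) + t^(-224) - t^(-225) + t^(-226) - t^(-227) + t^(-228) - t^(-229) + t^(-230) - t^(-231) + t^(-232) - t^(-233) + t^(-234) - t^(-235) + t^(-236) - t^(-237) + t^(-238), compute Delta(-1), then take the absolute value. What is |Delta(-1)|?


Step 1: The polynomial has 477 terms with alternating signs, exponents from 238 down to -238.
Step 2: Substitute t = -1. The i-th term has coefficient (-1)^i and exponent (m-i),
  so its value is (-1)^i * (-1)^(m-i) = (-1)^m = 1 for every i.
Step 3: All 477 terms equal 1, so Delta(-1) = 477 * (1) = 477
Step 4: |Delta(-1)| = 477

477


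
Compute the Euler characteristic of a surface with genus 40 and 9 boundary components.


chi = 2 - 2g - b
= 2 - 2*40 - 9
= 2 - 80 - 9 = -87

-87


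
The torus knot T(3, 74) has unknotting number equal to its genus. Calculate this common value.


For a torus knot T(p,q), both the unknotting number and genus equal (p-1)(q-1)/2.
= (3-1)(74-1)/2
= 2*73/2
= 146/2 = 73

73


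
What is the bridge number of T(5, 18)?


The bridge number of T(p,q) is min(p,q).
min(5, 18) = 5

5


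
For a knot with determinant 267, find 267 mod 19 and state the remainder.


Step 1: A knot is p-colorable if and only if p divides its determinant.
Step 2: Compute 267 mod 19.
267 = 14 * 19 + 1
Step 3: 267 mod 19 = 1
Step 4: The knot is 19-colorable: no

1


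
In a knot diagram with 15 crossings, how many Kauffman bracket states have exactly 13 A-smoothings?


We choose which 13 of 15 crossings get A-smoothings.
C(15, 13) = 15! / (13! * 2!)
= 105

105


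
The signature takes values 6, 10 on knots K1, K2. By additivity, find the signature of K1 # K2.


The signature is additive under connected sum.
signature(K1 # K2) = (6) + (10)
= 16

16


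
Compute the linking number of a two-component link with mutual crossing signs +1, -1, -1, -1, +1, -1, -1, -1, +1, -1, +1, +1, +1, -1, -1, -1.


Step 1: Count positive crossings: 6
Step 2: Count negative crossings: 10
Step 3: Sum of signs = 6 - 10 = -4
Step 4: Linking number = sum/2 = -4/2 = -2

-2


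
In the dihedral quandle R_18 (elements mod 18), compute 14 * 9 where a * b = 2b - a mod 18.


14 * 9 = 2*9 - 14 mod 18
= 18 - 14 mod 18
= 4 mod 18 = 4

4


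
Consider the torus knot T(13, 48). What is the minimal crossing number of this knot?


For a torus knot T(p, q) with gcd(p,q)=1,
the crossing number is min(p*(q-1), q*(p-1)).
p*(q-1) = 13*47 = 611
q*(p-1) = 48*12 = 576
min(611, 576) = 576

576


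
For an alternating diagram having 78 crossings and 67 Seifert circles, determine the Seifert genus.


For alternating knots, g = (c - s + 1)/2.
= (78 - 67 + 1)/2
= 12/2 = 6

6


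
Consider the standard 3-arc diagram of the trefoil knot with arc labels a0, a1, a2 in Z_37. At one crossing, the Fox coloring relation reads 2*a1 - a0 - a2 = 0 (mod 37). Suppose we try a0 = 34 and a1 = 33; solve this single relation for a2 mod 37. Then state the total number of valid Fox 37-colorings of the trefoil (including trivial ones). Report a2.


Step 1: Apply the given crossing relation 2*a1 - a0 - a2 = 0 (mod 37).
  a2 = 2*a1 - a0 mod 37
  a2 = 2*33 - 34 mod 37
  a2 = 66 - 34 mod 37
  a2 = 32 mod 37 = 32
Step 2: The trefoil has determinant 3.
  Number of Fox p-colorings (p prime) is p^2 if p = 3, else p.
  Since 37 does not divide 3, only trivial (constant) colorings exist.
  (So the trial a0 = 34, a1 = 33 with a0 != a1 does NOT extend to a valid coloring of the whole trefoil: the other two crossing relations require 3*(a1 - a0) = 0 (mod 37), which fails.)
  Total colorings = 37
Step 3: a2 = 32, total Fox 37-colorings = 37

32
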